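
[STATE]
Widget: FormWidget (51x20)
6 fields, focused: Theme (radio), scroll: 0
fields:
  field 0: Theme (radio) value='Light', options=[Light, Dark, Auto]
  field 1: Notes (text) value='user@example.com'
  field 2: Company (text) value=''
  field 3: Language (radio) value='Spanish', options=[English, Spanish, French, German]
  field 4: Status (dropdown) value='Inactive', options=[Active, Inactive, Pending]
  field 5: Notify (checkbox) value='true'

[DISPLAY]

> Theme:      (●) Light  ( ) Dark  ( ) Auto        
  Notes:      [user@example.com                   ]
  Company:    [                                   ]
  Language:   ( ) English  (●) Spanish  ( ) French 
  Status:     [Inactive                          ▼]
  Notify:     [x]                                  
                                                   
                                                   
                                                   
                                                   
                                                   
                                                   
                                                   
                                                   
                                                   
                                                   
                                                   
                                                   
                                                   
                                                   


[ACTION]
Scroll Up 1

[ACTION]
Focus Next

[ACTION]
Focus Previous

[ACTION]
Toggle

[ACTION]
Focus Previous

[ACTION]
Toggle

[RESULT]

  Theme:      (●) Light  ( ) Dark  ( ) Auto        
  Notes:      [user@example.com                   ]
  Company:    [                                   ]
  Language:   ( ) English  (●) Spanish  ( ) French 
  Status:     [Inactive                          ▼]
> Notify:     [ ]                                  
                                                   
                                                   
                                                   
                                                   
                                                   
                                                   
                                                   
                                                   
                                                   
                                                   
                                                   
                                                   
                                                   
                                                   


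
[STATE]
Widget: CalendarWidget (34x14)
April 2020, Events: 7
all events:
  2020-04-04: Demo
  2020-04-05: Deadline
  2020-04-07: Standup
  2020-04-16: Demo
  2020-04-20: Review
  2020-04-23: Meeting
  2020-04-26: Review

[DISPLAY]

            April 2020            
Mo Tu We Th Fr Sa Su              
       1  2  3  4*  5*            
 6  7*  8  9 10 11 12             
13 14 15 16* 17 18 19             
20* 21 22 23* 24 25 26*           
27 28 29 30                       
                                  
                                  
                                  
                                  
                                  
                                  
                                  


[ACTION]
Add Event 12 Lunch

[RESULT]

            April 2020            
Mo Tu We Th Fr Sa Su              
       1  2  3  4*  5*            
 6  7*  8  9 10 11 12*            
13 14 15 16* 17 18 19             
20* 21 22 23* 24 25 26*           
27 28 29 30                       
                                  
                                  
                                  
                                  
                                  
                                  
                                  


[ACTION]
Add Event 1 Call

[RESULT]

            April 2020            
Mo Tu We Th Fr Sa Su              
       1*  2  3  4*  5*           
 6  7*  8  9 10 11 12*            
13 14 15 16* 17 18 19             
20* 21 22 23* 24 25 26*           
27 28 29 30                       
                                  
                                  
                                  
                                  
                                  
                                  
                                  


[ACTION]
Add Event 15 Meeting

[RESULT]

            April 2020            
Mo Tu We Th Fr Sa Su              
       1*  2  3  4*  5*           
 6  7*  8  9 10 11 12*            
13 14 15* 16* 17 18 19            
20* 21 22 23* 24 25 26*           
27 28 29 30                       
                                  
                                  
                                  
                                  
                                  
                                  
                                  


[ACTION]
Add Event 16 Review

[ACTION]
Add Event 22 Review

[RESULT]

            April 2020            
Mo Tu We Th Fr Sa Su              
       1*  2  3  4*  5*           
 6  7*  8  9 10 11 12*            
13 14 15* 16* 17 18 19            
20* 21 22* 23* 24 25 26*          
27 28 29 30                       
                                  
                                  
                                  
                                  
                                  
                                  
                                  


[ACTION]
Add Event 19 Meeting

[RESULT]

            April 2020            
Mo Tu We Th Fr Sa Su              
       1*  2  3  4*  5*           
 6  7*  8  9 10 11 12*            
13 14 15* 16* 17 18 19*           
20* 21 22* 23* 24 25 26*          
27 28 29 30                       
                                  
                                  
                                  
                                  
                                  
                                  
                                  


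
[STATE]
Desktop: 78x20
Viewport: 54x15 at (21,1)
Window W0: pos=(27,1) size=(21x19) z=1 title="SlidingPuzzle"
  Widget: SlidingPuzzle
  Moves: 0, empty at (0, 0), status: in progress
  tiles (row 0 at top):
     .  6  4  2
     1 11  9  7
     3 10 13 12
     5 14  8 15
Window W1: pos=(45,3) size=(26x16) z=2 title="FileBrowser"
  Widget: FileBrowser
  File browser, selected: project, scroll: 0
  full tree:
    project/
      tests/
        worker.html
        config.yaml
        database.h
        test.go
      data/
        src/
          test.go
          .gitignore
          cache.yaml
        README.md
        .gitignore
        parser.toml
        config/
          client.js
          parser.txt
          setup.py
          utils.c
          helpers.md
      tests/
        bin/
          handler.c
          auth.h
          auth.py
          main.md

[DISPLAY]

      ┏━━━━━━━━━━━━━━━━━━━┓                           
      ┃ SlidingPuzzle     ┃                           
      ┠─────────────────┏━━━━━━━━━━━━━━━━━━━━━━━━┓    
      ┃┌────┬────┬────┬─┃ FileBrowser            ┃    
      ┃│    │  6 │  4 │ ┠────────────────────────┨    
      ┃├────┼────┼────┼─┃> [-] project/          ┃    
      ┃│  1 │ 11 │  9 │ ┃    [+] tests/          ┃    
      ┃├────┼────┼────┼─┃    [+] data/           ┃    
      ┃│  3 │ 10 │ 13 │ ┃    [+] tests/          ┃    
      ┃├────┼────┼────┼─┃                        ┃    
      ┃│  5 │ 14 │  8 │ ┃                        ┃    
      ┃└────┴────┴────┴─┃                        ┃    
      ┃Moves: 0         ┃                        ┃    
      ┃                 ┃                        ┃    
      ┃                 ┃                        ┃    


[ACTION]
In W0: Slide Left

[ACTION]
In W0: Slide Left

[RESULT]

      ┏━━━━━━━━━━━━━━━━━━━┓                           
      ┃ SlidingPuzzle     ┃                           
      ┠─────────────────┏━━━━━━━━━━━━━━━━━━━━━━━━┓    
      ┃┌────┬────┬────┬─┃ FileBrowser            ┃    
      ┃│  6 │  4 │    │ ┠────────────────────────┨    
      ┃├────┼────┼────┼─┃> [-] project/          ┃    
      ┃│  1 │ 11 │  9 │ ┃    [+] tests/          ┃    
      ┃├────┼────┼────┼─┃    [+] data/           ┃    
      ┃│  3 │ 10 │ 13 │ ┃    [+] tests/          ┃    
      ┃├────┼────┼────┼─┃                        ┃    
      ┃│  5 │ 14 │  8 │ ┃                        ┃    
      ┃└────┴────┴────┴─┃                        ┃    
      ┃Moves: 2         ┃                        ┃    
      ┃                 ┃                        ┃    
      ┃                 ┃                        ┃    


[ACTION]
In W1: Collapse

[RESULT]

      ┏━━━━━━━━━━━━━━━━━━━┓                           
      ┃ SlidingPuzzle     ┃                           
      ┠─────────────────┏━━━━━━━━━━━━━━━━━━━━━━━━┓    
      ┃┌────┬────┬────┬─┃ FileBrowser            ┃    
      ┃│  6 │  4 │    │ ┠────────────────────────┨    
      ┃├────┼────┼────┼─┃> [+] project/          ┃    
      ┃│  1 │ 11 │  9 │ ┃                        ┃    
      ┃├────┼────┼────┼─┃                        ┃    
      ┃│  3 │ 10 │ 13 │ ┃                        ┃    
      ┃├────┼────┼────┼─┃                        ┃    
      ┃│  5 │ 14 │  8 │ ┃                        ┃    
      ┃└────┴────┴────┴─┃                        ┃    
      ┃Moves: 2         ┃                        ┃    
      ┃                 ┃                        ┃    
      ┃                 ┃                        ┃    


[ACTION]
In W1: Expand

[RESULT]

      ┏━━━━━━━━━━━━━━━━━━━┓                           
      ┃ SlidingPuzzle     ┃                           
      ┠─────────────────┏━━━━━━━━━━━━━━━━━━━━━━━━┓    
      ┃┌────┬────┬────┬─┃ FileBrowser            ┃    
      ┃│  6 │  4 │    │ ┠────────────────────────┨    
      ┃├────┼────┼────┼─┃> [-] project/          ┃    
      ┃│  1 │ 11 │  9 │ ┃    [+] tests/          ┃    
      ┃├────┼────┼────┼─┃    [+] data/           ┃    
      ┃│  3 │ 10 │ 13 │ ┃    [+] tests/          ┃    
      ┃├────┼────┼────┼─┃                        ┃    
      ┃│  5 │ 14 │  8 │ ┃                        ┃    
      ┃└────┴────┴────┴─┃                        ┃    
      ┃Moves: 2         ┃                        ┃    
      ┃                 ┃                        ┃    
      ┃                 ┃                        ┃    


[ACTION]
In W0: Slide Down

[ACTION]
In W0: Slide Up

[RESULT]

      ┏━━━━━━━━━━━━━━━━━━━┓                           
      ┃ SlidingPuzzle     ┃                           
      ┠─────────────────┏━━━━━━━━━━━━━━━━━━━━━━━━┓    
      ┃┌────┬────┬────┬─┃ FileBrowser            ┃    
      ┃│  6 │  4 │  9 │ ┠────────────────────────┨    
      ┃├────┼────┼────┼─┃> [-] project/          ┃    
      ┃│  1 │ 11 │    │ ┃    [+] tests/          ┃    
      ┃├────┼────┼────┼─┃    [+] data/           ┃    
      ┃│  3 │ 10 │ 13 │ ┃    [+] tests/          ┃    
      ┃├────┼────┼────┼─┃                        ┃    
      ┃│  5 │ 14 │  8 │ ┃                        ┃    
      ┃└────┴────┴────┴─┃                        ┃    
      ┃Moves: 3         ┃                        ┃    
      ┃                 ┃                        ┃    
      ┃                 ┃                        ┃    


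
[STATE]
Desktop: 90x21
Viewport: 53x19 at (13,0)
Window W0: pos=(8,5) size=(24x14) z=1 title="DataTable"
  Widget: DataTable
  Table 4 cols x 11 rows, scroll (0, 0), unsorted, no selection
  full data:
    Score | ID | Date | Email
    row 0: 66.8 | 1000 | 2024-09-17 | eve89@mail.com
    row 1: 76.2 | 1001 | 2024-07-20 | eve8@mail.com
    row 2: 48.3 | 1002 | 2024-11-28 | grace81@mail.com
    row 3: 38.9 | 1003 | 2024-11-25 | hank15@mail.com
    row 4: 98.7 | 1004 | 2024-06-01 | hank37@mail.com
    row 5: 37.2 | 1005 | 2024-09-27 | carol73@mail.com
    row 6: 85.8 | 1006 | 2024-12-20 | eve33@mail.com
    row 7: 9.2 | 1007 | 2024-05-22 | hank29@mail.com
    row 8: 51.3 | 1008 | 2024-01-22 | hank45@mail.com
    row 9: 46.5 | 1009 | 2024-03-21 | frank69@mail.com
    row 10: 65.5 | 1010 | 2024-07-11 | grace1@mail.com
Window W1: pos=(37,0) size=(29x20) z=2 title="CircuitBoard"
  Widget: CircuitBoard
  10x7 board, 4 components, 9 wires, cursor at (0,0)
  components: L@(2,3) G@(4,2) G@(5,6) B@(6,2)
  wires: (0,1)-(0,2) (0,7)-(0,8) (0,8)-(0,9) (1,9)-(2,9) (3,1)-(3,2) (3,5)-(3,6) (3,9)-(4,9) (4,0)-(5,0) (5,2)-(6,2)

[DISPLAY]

                        ┏━━━━━━━━━━━━━━━━━━━━━━━━━━━┓
                        ┃ CircuitBoard              ┃
                        ┠───────────────────────────┨
                        ┃   0 1 2 3 4 5 6 7 8 9     ┃
                        ┃0  [.]  · ─ ·              ┃
━━━━━━━━━━━━━━━━━━┓     ┃                           ┃
aTable            ┃     ┃1                          ┃
──────────────────┨     ┃                           ┃
e│ID  │Date      │┃     ┃2               L          ┃
─┼────┼──────────┼┃     ┃                           ┃
 │1000│2024-09-17│┃     ┃3       · ─ ·           · ─┃
 │1001│2024-07-20│┃     ┃                           ┃
 │1002│2024-11-28│┃     ┃4   ·       G              ┃
 │1003│2024-11-25│┃     ┃    │                      ┃
 │1004│2024-06-01│┃     ┃5   ·       ·              ┃
 │1005│2024-09-27│┃     ┃            │              ┃
 │1006│2024-12-20│┃     ┃6           B              ┃
 │1007│2024-05-22│┃     ┃Cursor: (0,0)              ┃
━━━━━━━━━━━━━━━━━━┛     ┃                           ┃


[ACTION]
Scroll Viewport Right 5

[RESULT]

                   ┏━━━━━━━━━━━━━━━━━━━━━━━━━━━┓     
                   ┃ CircuitBoard              ┃     
                   ┠───────────────────────────┨     
                   ┃   0 1 2 3 4 5 6 7 8 9     ┃     
                   ┃0  [.]  · ─ ·              ┃     
━━━━━━━━━━━━━┓     ┃                           ┃     
e            ┃     ┃1                          ┃     
─────────────┨     ┃                           ┃     
 │Date      │┃     ┃2               L          ┃     
─┼──────────┼┃     ┃                           ┃     
0│2024-09-17│┃     ┃3       · ─ ·           · ─┃     
1│2024-07-20│┃     ┃                           ┃     
2│2024-11-28│┃     ┃4   ·       G              ┃     
3│2024-11-25│┃     ┃    │                      ┃     
4│2024-06-01│┃     ┃5   ·       ·              ┃     
5│2024-09-27│┃     ┃            │              ┃     
6│2024-12-20│┃     ┃6           B              ┃     
7│2024-05-22│┃     ┃Cursor: (0,0)              ┃     
━━━━━━━━━━━━━┛     ┃                           ┃     


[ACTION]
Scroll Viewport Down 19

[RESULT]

                   ┠───────────────────────────┨     
                   ┃   0 1 2 3 4 5 6 7 8 9     ┃     
                   ┃0  [.]  · ─ ·              ┃     
━━━━━━━━━━━━━┓     ┃                           ┃     
e            ┃     ┃1                          ┃     
─────────────┨     ┃                           ┃     
 │Date      │┃     ┃2               L          ┃     
─┼──────────┼┃     ┃                           ┃     
0│2024-09-17│┃     ┃3       · ─ ·           · ─┃     
1│2024-07-20│┃     ┃                           ┃     
2│2024-11-28│┃     ┃4   ·       G              ┃     
3│2024-11-25│┃     ┃    │                      ┃     
4│2024-06-01│┃     ┃5   ·       ·              ┃     
5│2024-09-27│┃     ┃            │              ┃     
6│2024-12-20│┃     ┃6           B              ┃     
7│2024-05-22│┃     ┃Cursor: (0,0)              ┃     
━━━━━━━━━━━━━┛     ┃                           ┃     
                   ┗━━━━━━━━━━━━━━━━━━━━━━━━━━━┛     
                                                     


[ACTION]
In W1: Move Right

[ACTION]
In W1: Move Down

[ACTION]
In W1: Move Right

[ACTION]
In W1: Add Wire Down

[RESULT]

                   ┠───────────────────────────┨     
                   ┃   0 1 2 3 4 5 6 7 8 9     ┃     
                   ┃0       · ─ ·              ┃     
━━━━━━━━━━━━━┓     ┃                           ┃     
e            ┃     ┃1          [.]             ┃     
─────────────┨     ┃            │              ┃     
 │Date      │┃     ┃2           ·   L          ┃     
─┼──────────┼┃     ┃                           ┃     
0│2024-09-17│┃     ┃3       · ─ ·           · ─┃     
1│2024-07-20│┃     ┃                           ┃     
2│2024-11-28│┃     ┃4   ·       G              ┃     
3│2024-11-25│┃     ┃    │                      ┃     
4│2024-06-01│┃     ┃5   ·       ·              ┃     
5│2024-09-27│┃     ┃            │              ┃     
6│2024-12-20│┃     ┃6           B              ┃     
7│2024-05-22│┃     ┃Cursor: (1,2)              ┃     
━━━━━━━━━━━━━┛     ┃                           ┃     
                   ┗━━━━━━━━━━━━━━━━━━━━━━━━━━━┛     
                                                     


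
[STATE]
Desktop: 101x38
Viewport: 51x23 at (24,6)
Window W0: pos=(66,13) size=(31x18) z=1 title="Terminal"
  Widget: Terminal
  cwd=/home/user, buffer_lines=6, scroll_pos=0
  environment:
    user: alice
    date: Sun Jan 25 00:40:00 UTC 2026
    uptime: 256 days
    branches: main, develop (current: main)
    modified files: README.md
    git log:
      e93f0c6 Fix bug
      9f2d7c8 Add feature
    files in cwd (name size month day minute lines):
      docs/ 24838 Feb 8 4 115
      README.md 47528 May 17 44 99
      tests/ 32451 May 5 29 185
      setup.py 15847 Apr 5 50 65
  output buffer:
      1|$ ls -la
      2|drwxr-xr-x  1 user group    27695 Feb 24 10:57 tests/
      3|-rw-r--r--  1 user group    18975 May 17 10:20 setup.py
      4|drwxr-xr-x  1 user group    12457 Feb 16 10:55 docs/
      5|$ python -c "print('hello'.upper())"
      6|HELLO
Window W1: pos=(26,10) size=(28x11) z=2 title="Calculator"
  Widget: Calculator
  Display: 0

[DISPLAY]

                                                   
                                                   
                                                   
                                                   
  ┏━━━━━━━━━━━━━━━━━━━━━━━━━━┓                     
  ┃ Calculator               ┃                     
  ┠──────────────────────────┨                     
  ┃                         0┃            ┏━━━━━━━━
  ┃┌───┬───┬───┬───┐         ┃            ┃ Termina
  ┃│ 7 │ 8 │ 9 │ ÷ │         ┃            ┠────────
  ┃├───┼───┼───┼───┤         ┃            ┃$ ls -la
  ┃│ 4 │ 5 │ 6 │ × │         ┃            ┃drwxr-xr
  ┃├───┼───┼───┼───┤         ┃            ┃-rw-r--r
  ┃│ 1 │ 2 │ 3 │ - │         ┃            ┃drwxr-xr
  ┗━━━━━━━━━━━━━━━━━━━━━━━━━━┛            ┃$ python
                                          ┃HELLO   
                                          ┃$ █     
                                          ┃        
                                          ┃        
                                          ┃        
                                          ┃        
                                          ┃        
                                          ┃        


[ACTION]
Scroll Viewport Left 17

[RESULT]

                                                   
                                                   
                                                   
                                                   
                   ┏━━━━━━━━━━━━━━━━━━━━━━━━━━┓    
                   ┃ Calculator               ┃    
                   ┠──────────────────────────┨    
                   ┃                         0┃    
                   ┃┌───┬───┬───┬───┐         ┃    
                   ┃│ 7 │ 8 │ 9 │ ÷ │         ┃    
                   ┃├───┼───┼───┼───┤         ┃    
                   ┃│ 4 │ 5 │ 6 │ × │         ┃    
                   ┃├───┼───┼───┼───┤         ┃    
                   ┃│ 1 │ 2 │ 3 │ - │         ┃    
                   ┗━━━━━━━━━━━━━━━━━━━━━━━━━━┛    
                                                   
                                                   
                                                   
                                                   
                                                   
                                                   
                                                   
                                                   


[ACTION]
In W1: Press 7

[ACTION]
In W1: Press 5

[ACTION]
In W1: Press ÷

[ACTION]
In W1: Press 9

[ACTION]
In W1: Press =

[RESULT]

                                                   
                                                   
                                                   
                                                   
                   ┏━━━━━━━━━━━━━━━━━━━━━━━━━━┓    
                   ┃ Calculator               ┃    
                   ┠──────────────────────────┨    
                   ┃               8.333333333┃    
                   ┃┌───┬───┬───┬───┐         ┃    
                   ┃│ 7 │ 8 │ 9 │ ÷ │         ┃    
                   ┃├───┼───┼───┼───┤         ┃    
                   ┃│ 4 │ 5 │ 6 │ × │         ┃    
                   ┃├───┼───┼───┼───┤         ┃    
                   ┃│ 1 │ 2 │ 3 │ - │         ┃    
                   ┗━━━━━━━━━━━━━━━━━━━━━━━━━━┛    
                                                   
                                                   
                                                   
                                                   
                                                   
                                                   
                                                   
                                                   


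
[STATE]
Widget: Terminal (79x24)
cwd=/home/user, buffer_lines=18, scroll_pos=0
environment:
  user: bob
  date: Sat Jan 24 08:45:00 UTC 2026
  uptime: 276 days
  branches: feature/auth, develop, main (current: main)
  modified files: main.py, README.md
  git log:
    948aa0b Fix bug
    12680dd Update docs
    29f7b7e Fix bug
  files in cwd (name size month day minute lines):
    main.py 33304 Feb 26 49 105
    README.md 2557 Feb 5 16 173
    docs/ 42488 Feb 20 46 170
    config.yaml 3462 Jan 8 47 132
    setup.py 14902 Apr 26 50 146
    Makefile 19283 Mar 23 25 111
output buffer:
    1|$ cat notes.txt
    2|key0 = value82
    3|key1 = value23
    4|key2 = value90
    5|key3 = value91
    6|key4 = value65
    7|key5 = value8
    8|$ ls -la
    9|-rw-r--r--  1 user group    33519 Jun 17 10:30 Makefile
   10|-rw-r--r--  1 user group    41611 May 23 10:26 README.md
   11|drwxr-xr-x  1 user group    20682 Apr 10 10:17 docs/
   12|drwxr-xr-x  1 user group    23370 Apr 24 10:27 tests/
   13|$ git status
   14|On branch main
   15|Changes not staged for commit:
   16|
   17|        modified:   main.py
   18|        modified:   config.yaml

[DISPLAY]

$ cat notes.txt                                                                
key0 = value82                                                                 
key1 = value23                                                                 
key2 = value90                                                                 
key3 = value91                                                                 
key4 = value65                                                                 
key5 = value8                                                                  
$ ls -la                                                                       
-rw-r--r--  1 user group    33519 Jun 17 10:30 Makefile                        
-rw-r--r--  1 user group    41611 May 23 10:26 README.md                       
drwxr-xr-x  1 user group    20682 Apr 10 10:17 docs/                           
drwxr-xr-x  1 user group    23370 Apr 24 10:27 tests/                          
$ git status                                                                   
On branch main                                                                 
Changes not staged for commit:                                                 
                                                                               
        modified:   main.py                                                    
        modified:   config.yaml                                                
$ █                                                                            
                                                                               
                                                                               
                                                                               
                                                                               
                                                                               


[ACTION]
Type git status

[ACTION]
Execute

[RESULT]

key0 = value82                                                                 
key1 = value23                                                                 
key2 = value90                                                                 
key3 = value91                                                                 
key4 = value65                                                                 
key5 = value8                                                                  
$ ls -la                                                                       
-rw-r--r--  1 user group    33519 Jun 17 10:30 Makefile                        
-rw-r--r--  1 user group    41611 May 23 10:26 README.md                       
drwxr-xr-x  1 user group    20682 Apr 10 10:17 docs/                           
drwxr-xr-x  1 user group    23370 Apr 24 10:27 tests/                          
$ git status                                                                   
On branch main                                                                 
Changes not staged for commit:                                                 
                                                                               
        modified:   main.py                                                    
        modified:   config.yaml                                                
$ git status                                                                   
On branch main                                                                 
Changes not staged for commit:                                                 
                                                                               
        modified:   main.py                                                    
        modified:   README.md                                                  
$ █                                                                            


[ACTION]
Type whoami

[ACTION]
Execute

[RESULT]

key2 = value90                                                                 
key3 = value91                                                                 
key4 = value65                                                                 
key5 = value8                                                                  
$ ls -la                                                                       
-rw-r--r--  1 user group    33519 Jun 17 10:30 Makefile                        
-rw-r--r--  1 user group    41611 May 23 10:26 README.md                       
drwxr-xr-x  1 user group    20682 Apr 10 10:17 docs/                           
drwxr-xr-x  1 user group    23370 Apr 24 10:27 tests/                          
$ git status                                                                   
On branch main                                                                 
Changes not staged for commit:                                                 
                                                                               
        modified:   main.py                                                    
        modified:   config.yaml                                                
$ git status                                                                   
On branch main                                                                 
Changes not staged for commit:                                                 
                                                                               
        modified:   main.py                                                    
        modified:   README.md                                                  
$ whoami                                                                       
bob                                                                            
$ █                                                                            


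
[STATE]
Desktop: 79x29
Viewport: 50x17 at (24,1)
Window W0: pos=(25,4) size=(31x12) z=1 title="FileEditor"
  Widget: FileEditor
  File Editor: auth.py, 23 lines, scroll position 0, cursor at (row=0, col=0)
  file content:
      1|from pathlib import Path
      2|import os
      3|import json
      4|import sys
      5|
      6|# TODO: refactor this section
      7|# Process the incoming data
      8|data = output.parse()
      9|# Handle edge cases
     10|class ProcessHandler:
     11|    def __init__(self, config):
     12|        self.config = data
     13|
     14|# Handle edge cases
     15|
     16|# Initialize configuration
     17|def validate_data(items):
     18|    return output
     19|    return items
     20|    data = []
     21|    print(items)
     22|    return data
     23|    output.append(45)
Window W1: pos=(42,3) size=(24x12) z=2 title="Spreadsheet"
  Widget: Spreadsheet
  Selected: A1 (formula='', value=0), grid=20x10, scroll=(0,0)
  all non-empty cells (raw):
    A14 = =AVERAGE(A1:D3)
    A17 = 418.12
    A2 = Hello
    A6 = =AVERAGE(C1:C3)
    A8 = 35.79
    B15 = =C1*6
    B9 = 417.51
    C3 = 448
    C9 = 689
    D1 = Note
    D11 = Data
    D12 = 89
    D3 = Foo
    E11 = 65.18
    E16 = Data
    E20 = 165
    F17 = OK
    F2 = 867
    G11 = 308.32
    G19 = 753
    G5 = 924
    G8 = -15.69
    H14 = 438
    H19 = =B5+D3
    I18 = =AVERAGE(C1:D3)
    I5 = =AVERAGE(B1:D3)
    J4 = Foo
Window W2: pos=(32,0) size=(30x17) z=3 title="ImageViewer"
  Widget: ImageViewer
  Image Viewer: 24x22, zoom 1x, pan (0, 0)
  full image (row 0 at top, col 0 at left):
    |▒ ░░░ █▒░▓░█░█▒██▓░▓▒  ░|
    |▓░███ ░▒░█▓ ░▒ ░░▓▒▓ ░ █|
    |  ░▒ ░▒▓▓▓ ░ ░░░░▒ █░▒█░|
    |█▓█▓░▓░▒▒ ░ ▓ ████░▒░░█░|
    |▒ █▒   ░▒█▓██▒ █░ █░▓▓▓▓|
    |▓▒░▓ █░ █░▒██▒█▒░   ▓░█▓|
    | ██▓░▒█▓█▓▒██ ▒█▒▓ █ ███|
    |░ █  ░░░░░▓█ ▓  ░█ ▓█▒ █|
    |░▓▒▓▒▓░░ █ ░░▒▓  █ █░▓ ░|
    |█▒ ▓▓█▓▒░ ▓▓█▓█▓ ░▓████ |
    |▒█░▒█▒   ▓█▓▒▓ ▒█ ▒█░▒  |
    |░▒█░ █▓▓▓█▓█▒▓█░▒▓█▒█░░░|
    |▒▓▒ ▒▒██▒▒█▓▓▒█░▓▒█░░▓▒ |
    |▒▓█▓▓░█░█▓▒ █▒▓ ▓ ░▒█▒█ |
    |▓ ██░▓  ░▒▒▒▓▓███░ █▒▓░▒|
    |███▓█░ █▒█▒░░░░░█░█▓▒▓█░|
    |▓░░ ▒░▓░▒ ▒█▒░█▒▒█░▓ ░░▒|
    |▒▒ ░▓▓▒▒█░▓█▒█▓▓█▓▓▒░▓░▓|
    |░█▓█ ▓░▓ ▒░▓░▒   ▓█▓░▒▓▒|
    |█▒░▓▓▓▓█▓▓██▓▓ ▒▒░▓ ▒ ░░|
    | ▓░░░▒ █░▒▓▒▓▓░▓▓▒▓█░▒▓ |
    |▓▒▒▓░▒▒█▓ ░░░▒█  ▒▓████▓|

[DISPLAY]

        ┃ ImageViewer                ┃            
        ┠────────────────────────────┨            
        ┃▒ ░░░ █▒░▓░█░█▒██▓░▓▒  ░    ┃━━━┓        
 ┏━━━━━━┃▓░███ ░▒░█▓ ░▒ ░░▓▒▓ ░ █    ┃   ┃        
 ┃ FileE┃  ░▒ ░▒▓▓▓ ░ ░░░░▒ █░▒█░    ┃───┨        
 ┠──────┃█▓█▓░▓░▒▒ ░ ▓ ████░▒░░█░    ┃   ┃        
 ┃█rom p┃▒ █▒   ░▒█▓██▒ █░ █░▓▓▓▓    ┃   ┃        
 ┃import┃▓▒░▓ █░ █░▒██▒█▒░   ▓░█▓    ┃---┃        
 ┃import┃ ██▓░▒█▓█▓▒██ ▒█▒▓ █ ███    ┃0  ┃        
 ┃import┃░ █  ░░░░░▓█ ▓  ░█ ▓█▒ █    ┃0  ┃        
 ┃      ┃░▓▒▓▒▓░░ █ ░░▒▓  █ █░▓ ░    ┃0  ┃        
 ┃# TODO┃█▒ ▓▓█▓▒░ ▓▓█▓█▓ ░▓████     ┃0  ┃        
 ┃# Proc┃▒█░▒█▒   ▓█▓▒▓ ▒█ ▒█░▒      ┃0  ┃        
 ┃data =┃░▒█░ █▓▓▓█▓█▒▓█░▒▓█▒█░░░    ┃━━━┛        
 ┗━━━━━━┃▒▓▒ ▒▒██▒▒█▓▓▒█░▓▒█░░▓▒     ┃            
        ┗━━━━━━━━━━━━━━━━━━━━━━━━━━━━┛            
                                                  


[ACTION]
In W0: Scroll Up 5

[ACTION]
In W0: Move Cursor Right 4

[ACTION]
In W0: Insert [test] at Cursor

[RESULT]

        ┃ ImageViewer                ┃            
        ┠────────────────────────────┨            
        ┃▒ ░░░ █▒░▓░█░█▒██▓░▓▒  ░    ┃━━━┓        
 ┏━━━━━━┃▓░███ ░▒░█▓ ░▒ ░░▓▒▓ ░ █    ┃   ┃        
 ┃ FileE┃  ░▒ ░▒▓▓▓ ░ ░░░░▒ █░▒█░    ┃───┨        
 ┠──────┃█▓█▓░▓░▒▒ ░ ▓ ████░▒░░█░    ┃   ┃        
 ┃fromte┃▒ █▒   ░▒█▓██▒ █░ █░▓▓▓▓    ┃   ┃        
 ┃import┃▓▒░▓ █░ █░▒██▒█▒░   ▓░█▓    ┃---┃        
 ┃import┃ ██▓░▒█▓█▓▒██ ▒█▒▓ █ ███    ┃0  ┃        
 ┃import┃░ █  ░░░░░▓█ ▓  ░█ ▓█▒ █    ┃0  ┃        
 ┃      ┃░▓▒▓▒▓░░ █ ░░▒▓  █ █░▓ ░    ┃0  ┃        
 ┃# TODO┃█▒ ▓▓█▓▒░ ▓▓█▓█▓ ░▓████     ┃0  ┃        
 ┃# Proc┃▒█░▒█▒   ▓█▓▒▓ ▒█ ▒█░▒      ┃0  ┃        
 ┃data =┃░▒█░ █▓▓▓█▓█▒▓█░▒▓█▒█░░░    ┃━━━┛        
 ┗━━━━━━┃▒▓▒ ▒▒██▒▒█▓▓▒█░▓▒█░░▓▒     ┃            
        ┗━━━━━━━━━━━━━━━━━━━━━━━━━━━━┛            
                                                  


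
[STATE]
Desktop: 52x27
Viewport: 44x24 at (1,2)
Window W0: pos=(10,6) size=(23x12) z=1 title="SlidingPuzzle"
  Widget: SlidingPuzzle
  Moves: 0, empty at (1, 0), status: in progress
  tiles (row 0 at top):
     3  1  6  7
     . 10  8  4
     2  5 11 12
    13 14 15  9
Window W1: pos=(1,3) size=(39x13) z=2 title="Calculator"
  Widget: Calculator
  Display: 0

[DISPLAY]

                                            
┏━━━━━━━━━━━━━━━━━━━━━━━━━━━━━━━━━━━━━┓     
┃ Calculator                          ┃     
┠─────────────────────────────────────┨     
┃                                    0┃     
┃┌───┬───┬───┬───┐                    ┃     
┃│ 7 │ 8 │ 9 │ ÷ │                    ┃     
┃├───┼───┼───┼───┤                    ┃     
┃│ 4 │ 5 │ 6 │ × │                    ┃     
┃├───┼───┼───┼───┤                    ┃     
┃│ 1 │ 2 │ 3 │ - │                    ┃     
┃├───┼───┼───┼───┤                    ┃     
┃│ 0 │ . │ = │ + │                    ┃     
┗━━━━━━━━━━━━━━━━━━━━━━━━━━━━━━━━━━━━━┛     
         ┃│ 13 │ 14 │ 15 │  9 │┃            
         ┗━━━━━━━━━━━━━━━━━━━━━┛            
                                            
                                            
                                            
                                            
                                            
                                            
                                            
                                            


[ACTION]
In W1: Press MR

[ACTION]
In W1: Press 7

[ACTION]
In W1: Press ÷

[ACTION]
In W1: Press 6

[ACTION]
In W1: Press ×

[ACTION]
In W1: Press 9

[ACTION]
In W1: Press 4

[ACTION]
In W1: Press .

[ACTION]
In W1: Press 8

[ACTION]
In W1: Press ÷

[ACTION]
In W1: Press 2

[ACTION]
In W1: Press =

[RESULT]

                                            
┏━━━━━━━━━━━━━━━━━━━━━━━━━━━━━━━━━━━━━┓     
┃ Calculator                          ┃     
┠─────────────────────────────────────┨     
┃                                 55.3┃     
┃┌───┬───┬───┬───┐                    ┃     
┃│ 7 │ 8 │ 9 │ ÷ │                    ┃     
┃├───┼───┼───┼───┤                    ┃     
┃│ 4 │ 5 │ 6 │ × │                    ┃     
┃├───┼───┼───┼───┤                    ┃     
┃│ 1 │ 2 │ 3 │ - │                    ┃     
┃├───┼───┼───┼───┤                    ┃     
┃│ 0 │ . │ = │ + │                    ┃     
┗━━━━━━━━━━━━━━━━━━━━━━━━━━━━━━━━━━━━━┛     
         ┃│ 13 │ 14 │ 15 │  9 │┃            
         ┗━━━━━━━━━━━━━━━━━━━━━┛            
                                            
                                            
                                            
                                            
                                            
                                            
                                            
                                            
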